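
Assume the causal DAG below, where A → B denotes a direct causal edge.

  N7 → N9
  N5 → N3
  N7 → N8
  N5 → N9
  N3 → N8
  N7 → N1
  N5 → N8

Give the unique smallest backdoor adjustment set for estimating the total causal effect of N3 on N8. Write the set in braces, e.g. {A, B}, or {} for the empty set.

Variables eligible for adjustment (non-descendants of N3, excluding N3 and N8): {N1, N5, N7, N9}.
Backdoor paths from N3 to N8:
  P1: N3 <- N5 -> N9 <- N7 -> N8
  P2: N3 <- N5 -> N8
The empty set is not sufficient: P2 (N3 <- N5 -> N8) has no collider blocking it and no conditioned non-collider, so it is open.
Try {N5}:
  P1: blocked at fork node N5 ∈ conditioning set.
  P2: blocked at fork node N5 ∈ conditioning set.
{N5} contains no descendant of N3 and blocks every backdoor path.
No other singleton works — e.g. {N7} leaves P2 open — so {N5} is the unique smallest valid adjustment set.

{N5}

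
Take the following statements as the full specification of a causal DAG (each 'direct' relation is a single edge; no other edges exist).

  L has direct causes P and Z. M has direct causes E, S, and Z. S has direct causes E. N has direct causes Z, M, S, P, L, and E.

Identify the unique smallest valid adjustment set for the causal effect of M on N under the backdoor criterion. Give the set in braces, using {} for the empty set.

{E, S, Z}

Variables eligible for adjustment (non-descendants of M, excluding M and N): {E, L, P, S, Z}.
Backdoor paths from M to N:
  P1: M <- Z -> L <- P -> N
  P2: M <- Z -> L -> N
  P3: M <- Z -> N
  P4: M <- E -> S -> N
  P5: M <- E -> N
  P6: M <- S <- E -> N
  P7: M <- S -> N
The empty set is not sufficient: P2 (M <- Z -> L -> N) has no collider blocking it and no conditioned non-collider, so it is open.
Try {E, S, Z}:
  P1: blocked at fork node Z ∈ conditioning set.
  P2: blocked at fork node Z ∈ conditioning set.
  P3: blocked at fork node Z ∈ conditioning set.
  P4: blocked at fork node E ∈ conditioning set.
  P5: blocked at fork node E ∈ conditioning set.
  P6: blocked at chain node S ∈ conditioning set.
  P7: blocked at fork node S ∈ conditioning set.
{E, S, Z} contains no descendant of M and blocks every backdoor path.
Every element of {E, S, Z} is needed (dropping E leaves P5 open; dropping S leaves P7 open; dropping Z leaves P2 open), so no proper subset is valid.
Among all size-3 subsets of the eligible variables, only {E, S, Z} blocks every backdoor path, so it is the unique smallest valid adjustment set.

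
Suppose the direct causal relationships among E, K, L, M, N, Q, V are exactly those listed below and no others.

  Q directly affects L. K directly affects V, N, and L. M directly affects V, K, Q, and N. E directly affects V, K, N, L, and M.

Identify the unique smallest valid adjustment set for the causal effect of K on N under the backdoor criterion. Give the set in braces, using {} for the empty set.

{E, M}

Variables eligible for adjustment (non-descendants of K, excluding K and N): {E, M, Q}.
Backdoor paths from K to N:
  P1: K <- E -> M -> N
  P2: K <- E -> N
  P3: K <- E -> V <- M -> N
  P4: K <- E -> L <- Q <- M -> N
  P5: K <- M <- E -> N
  P6: K <- M -> N
  P7: K <- M -> Q -> L <- E -> N
  P8: K <- M -> V <- E -> N
The empty set is not sufficient: P1 (K <- E -> M -> N) has no collider blocking it and no conditioned non-collider, so it is open.
Try {E, M}:
  P1: blocked at fork node E ∈ conditioning set.
  P2: blocked at fork node E ∈ conditioning set.
  P3: blocked at fork node E ∈ conditioning set.
  P4: blocked at fork node E ∈ conditioning set.
  P5: blocked at chain node M ∈ conditioning set.
  P6: blocked at fork node M ∈ conditioning set.
  P7: blocked at fork node M ∈ conditioning set.
  P8: blocked at fork node M ∈ conditioning set.
{E, M} contains no descendant of K and blocks every backdoor path.
Every element of {E, M} is needed (dropping E leaves P2 open; dropping M leaves P6 open), so no proper subset is valid.
Among all size-2 subsets of the eligible variables, only {E, M} blocks every backdoor path, so it is the unique smallest valid adjustment set.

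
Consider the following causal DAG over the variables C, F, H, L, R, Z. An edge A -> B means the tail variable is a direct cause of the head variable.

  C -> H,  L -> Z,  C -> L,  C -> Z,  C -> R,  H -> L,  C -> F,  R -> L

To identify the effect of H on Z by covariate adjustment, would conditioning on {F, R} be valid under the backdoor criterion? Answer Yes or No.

No

Backdoor paths from H to Z (paths whose first edge points into H):
  P1: H <- C -> R -> L -> Z
  P2: H <- C -> L -> Z
  P3: H <- C -> Z
Condition 1 (no descendant of H in the set): holds — descendants of H are {L, Z}; none are in {F, R}.
Condition 2 (every backdoor path blocked by {F, R}):
  P1: blocked at chain node R ∈ conditioning set.
  P2: open — no interior node is in the conditioning set.
  P3: open — no interior node is in the conditioning set.
{F, R} does not satisfy the backdoor criterion.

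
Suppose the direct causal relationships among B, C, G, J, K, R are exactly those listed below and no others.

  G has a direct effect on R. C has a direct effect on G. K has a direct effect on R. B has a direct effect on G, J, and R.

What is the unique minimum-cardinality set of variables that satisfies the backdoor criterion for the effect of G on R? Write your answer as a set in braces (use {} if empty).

{B}

Variables eligible for adjustment (non-descendants of G, excluding G and R): {B, C, J, K}.
Backdoor paths from G to R:
  P1: G <- B -> R
The empty set is not sufficient: P1 (G <- B -> R) has no collider blocking it and no conditioned non-collider, so it is open.
Try {B}:
  P1: blocked at fork node B ∈ conditioning set.
{B} contains no descendant of G and blocks every backdoor path.
No other singleton works — e.g. {K} leaves P1 open — so {B} is the unique smallest valid adjustment set.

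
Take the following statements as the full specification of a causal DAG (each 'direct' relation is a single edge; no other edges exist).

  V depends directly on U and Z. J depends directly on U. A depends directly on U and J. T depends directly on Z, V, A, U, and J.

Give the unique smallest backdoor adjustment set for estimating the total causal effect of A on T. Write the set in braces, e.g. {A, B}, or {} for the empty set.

{J, U}

Variables eligible for adjustment (non-descendants of A, excluding A and T): {J, U, V, Z}.
Backdoor paths from A to T:
  P1: A <- U -> J -> T
  P2: A <- U -> V <- Z -> T
  P3: A <- U -> V -> T
  P4: A <- U -> T
  P5: A <- J <- U -> V <- Z -> T
  P6: A <- J <- U -> V -> T
  P7: A <- J <- U -> T
  P8: A <- J -> T
The empty set is not sufficient: P1 (A <- U -> J -> T) has no collider blocking it and no conditioned non-collider, so it is open.
Try {J, U}:
  P1: blocked at fork node U ∈ conditioning set.
  P2: blocked at fork node U ∈ conditioning set.
  P3: blocked at fork node U ∈ conditioning set.
  P4: blocked at fork node U ∈ conditioning set.
  P5: blocked at chain node J ∈ conditioning set.
  P6: blocked at chain node J ∈ conditioning set.
  P7: blocked at chain node J ∈ conditioning set.
  P8: blocked at fork node J ∈ conditioning set.
{J, U} contains no descendant of A and blocks every backdoor path.
Every element of {J, U} is needed (dropping J leaves P8 open; dropping U leaves P3 open), so no proper subset is valid.
Among all size-2 subsets of the eligible variables, only {J, U} blocks every backdoor path, so it is the unique smallest valid adjustment set.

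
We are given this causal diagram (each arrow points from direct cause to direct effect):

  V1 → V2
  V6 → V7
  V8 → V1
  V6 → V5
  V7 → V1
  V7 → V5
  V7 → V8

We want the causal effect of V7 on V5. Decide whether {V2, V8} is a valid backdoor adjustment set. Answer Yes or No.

Backdoor paths from V7 to V5 (paths whose first edge points into V7):
  P1: V7 <- V6 -> V5
Condition 1 (no descendant of V7 in the set): FAILS — V2 and V8 are descendants of V7.
Condition 2 (every backdoor path blocked by {V2, V8}):
  P1: open — no interior node is in the conditioning set.
{V2, V8} does not satisfy the backdoor criterion.

No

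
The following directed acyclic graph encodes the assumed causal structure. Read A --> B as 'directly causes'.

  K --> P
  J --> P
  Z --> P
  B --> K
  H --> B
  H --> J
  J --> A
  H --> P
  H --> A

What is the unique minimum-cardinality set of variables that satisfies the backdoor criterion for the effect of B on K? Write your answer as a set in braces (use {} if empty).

{}

Variables eligible for adjustment (non-descendants of B, excluding B and K): {A, H, J, Z}.
Backdoor paths from B to K:
  P1: B <- H -> J -> P <- K
  P2: B <- H -> A <- J -> P <- K
  P3: B <- H -> P <- K
Each backdoor path contains an unconditioned collider, so every path is already blocked with the empty conditioning set:
  P1: blocked at collider P (neither it nor any descendant is in the conditioning set).
  P2: blocked at collider A (neither it nor any descendant is in the conditioning set).
  P3: blocked at collider P (neither it nor any descendant is in the conditioning set).
The empty set is therefore the unique smallest valid set.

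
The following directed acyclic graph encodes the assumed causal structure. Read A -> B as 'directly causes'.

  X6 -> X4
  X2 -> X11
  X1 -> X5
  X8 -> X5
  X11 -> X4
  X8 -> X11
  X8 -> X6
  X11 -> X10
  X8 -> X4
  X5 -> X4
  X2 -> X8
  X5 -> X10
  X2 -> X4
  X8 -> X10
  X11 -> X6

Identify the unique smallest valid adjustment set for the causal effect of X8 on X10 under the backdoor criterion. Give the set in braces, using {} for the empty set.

{X2}

Variables eligible for adjustment (non-descendants of X8, excluding X8 and X10): {X1, X2}.
Backdoor paths from X8 to X10:
  P1: X8 <- X2 -> X11 -> X6 -> X4 <- X5 -> X10
  P2: X8 <- X2 -> X11 -> X4 <- X5 -> X10
  P3: X8 <- X2 -> X11 -> X10
  P4: X8 <- X2 -> X4 <- X11 -> X10
  P5: X8 <- X2 -> X4 <- X5 -> X10
  P6: X8 <- X2 -> X4 <- X6 <- X11 -> X10
The empty set is not sufficient: P3 (X8 <- X2 -> X11 -> X10) has no collider blocking it and no conditioned non-collider, so it is open.
Try {X2}:
  P1: blocked at fork node X2 ∈ conditioning set.
  P2: blocked at fork node X2 ∈ conditioning set.
  P3: blocked at fork node X2 ∈ conditioning set.
  P4: blocked at fork node X2 ∈ conditioning set.
  P5: blocked at fork node X2 ∈ conditioning set.
  P6: blocked at fork node X2 ∈ conditioning set.
{X2} contains no descendant of X8 and blocks every backdoor path.
No other singleton works — e.g. {X1} leaves P3 open — so {X2} is the unique smallest valid adjustment set.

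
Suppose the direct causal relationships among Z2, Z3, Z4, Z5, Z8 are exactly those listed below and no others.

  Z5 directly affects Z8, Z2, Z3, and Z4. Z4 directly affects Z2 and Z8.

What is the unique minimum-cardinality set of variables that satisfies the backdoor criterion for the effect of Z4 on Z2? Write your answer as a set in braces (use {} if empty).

{Z5}

Variables eligible for adjustment (non-descendants of Z4, excluding Z4 and Z2): {Z3, Z5}.
Backdoor paths from Z4 to Z2:
  P1: Z4 <- Z5 -> Z2
The empty set is not sufficient: P1 (Z4 <- Z5 -> Z2) has no collider blocking it and no conditioned non-collider, so it is open.
Try {Z5}:
  P1: blocked at fork node Z5 ∈ conditioning set.
{Z5} contains no descendant of Z4 and blocks every backdoor path.
No other singleton works — e.g. {Z3} leaves P1 open — so {Z5} is the unique smallest valid adjustment set.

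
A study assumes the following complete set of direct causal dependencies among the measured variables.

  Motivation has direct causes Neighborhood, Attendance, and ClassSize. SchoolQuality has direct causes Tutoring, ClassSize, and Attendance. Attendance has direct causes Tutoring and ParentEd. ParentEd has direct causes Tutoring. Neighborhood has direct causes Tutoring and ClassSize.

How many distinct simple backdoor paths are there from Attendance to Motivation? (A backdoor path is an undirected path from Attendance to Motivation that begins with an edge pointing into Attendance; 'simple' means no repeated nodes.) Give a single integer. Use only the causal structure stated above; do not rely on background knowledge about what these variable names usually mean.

A backdoor path from Attendance to Motivation is any simple undirected path whose first edge points into Attendance (i.e. leaves Attendance via a parent).
Parents of Attendance: {ParentEd, Tutoring}.
Enumerating:
  P1: Attendance <- Tutoring -> Neighborhood <- ClassSize -> Motivation
  P2: Attendance <- Tutoring -> Neighborhood -> Motivation
  P3: Attendance <- Tutoring -> SchoolQuality <- ClassSize -> Neighborhood -> Motivation
  P4: Attendance <- Tutoring -> SchoolQuality <- ClassSize -> Motivation
  P5: Attendance <- ParentEd <- Tutoring -> Neighborhood <- ClassSize -> Motivation
  P6: Attendance <- ParentEd <- Tutoring -> Neighborhood -> Motivation
  P7: Attendance <- ParentEd <- Tutoring -> SchoolQuality <- ClassSize -> Neighborhood -> Motivation
  P8: Attendance <- ParentEd <- Tutoring -> SchoolQuality <- ClassSize -> Motivation
That exhausts the simple backdoor paths. Count: 8.

8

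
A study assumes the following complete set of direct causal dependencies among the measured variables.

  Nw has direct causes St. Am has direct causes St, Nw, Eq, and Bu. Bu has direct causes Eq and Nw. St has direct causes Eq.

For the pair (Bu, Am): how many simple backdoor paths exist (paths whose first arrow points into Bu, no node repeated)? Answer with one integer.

6

A backdoor path from Bu to Am is any simple undirected path whose first edge points into Bu (i.e. leaves Bu via a parent).
Parents of Bu: {Eq, Nw}.
Enumerating:
  P1: Bu <- Eq -> St -> Nw -> Am
  P2: Bu <- Eq -> St -> Am
  P3: Bu <- Eq -> Am
  P4: Bu <- Nw <- St <- Eq -> Am
  P5: Bu <- Nw <- St -> Am
  P6: Bu <- Nw -> Am
That exhausts the simple backdoor paths. Count: 6.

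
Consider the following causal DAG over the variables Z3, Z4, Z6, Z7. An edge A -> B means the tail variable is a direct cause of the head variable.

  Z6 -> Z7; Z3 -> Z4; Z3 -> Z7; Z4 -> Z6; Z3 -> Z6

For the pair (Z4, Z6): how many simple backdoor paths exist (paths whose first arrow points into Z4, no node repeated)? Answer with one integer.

2

A backdoor path from Z4 to Z6 is any simple undirected path whose first edge points into Z4 (i.e. leaves Z4 via a parent).
Parents of Z4: {Z3}.
Enumerating:
  P1: Z4 <- Z3 -> Z6
  P2: Z4 <- Z3 -> Z7 <- Z6
That exhausts the simple backdoor paths. Count: 2.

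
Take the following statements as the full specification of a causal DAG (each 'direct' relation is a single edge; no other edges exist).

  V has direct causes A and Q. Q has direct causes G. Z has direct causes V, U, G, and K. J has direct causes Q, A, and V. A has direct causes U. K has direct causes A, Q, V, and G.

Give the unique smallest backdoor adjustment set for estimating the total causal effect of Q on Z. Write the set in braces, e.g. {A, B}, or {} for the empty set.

{G}

Variables eligible for adjustment (non-descendants of Q, excluding Q and Z): {A, G, U}.
Backdoor paths from Q to Z:
  P1: Q <- G -> K <- A <- U -> Z
  P2: Q <- G -> K <- A -> V -> Z
  P3: Q <- G -> K <- A -> J <- V -> Z
  P4: Q <- G -> K <- V <- A <- U -> Z
  P5: Q <- G -> K <- V -> Z
  P6: Q <- G -> K <- V -> J <- A <- U -> Z
  P7: Q <- G -> K -> Z
  P8: Q <- G -> Z
The empty set is not sufficient: P7 (Q <- G -> K -> Z) has no collider blocking it and no conditioned non-collider, so it is open.
Try {G}:
  P1: blocked at fork node G ∈ conditioning set.
  P2: blocked at fork node G ∈ conditioning set.
  P3: blocked at fork node G ∈ conditioning set.
  P4: blocked at fork node G ∈ conditioning set.
  P5: blocked at fork node G ∈ conditioning set.
  P6: blocked at fork node G ∈ conditioning set.
  P7: blocked at fork node G ∈ conditioning set.
  P8: blocked at fork node G ∈ conditioning set.
{G} contains no descendant of Q and blocks every backdoor path.
No other singleton works — e.g. {U} leaves P7 open — so {G} is the unique smallest valid adjustment set.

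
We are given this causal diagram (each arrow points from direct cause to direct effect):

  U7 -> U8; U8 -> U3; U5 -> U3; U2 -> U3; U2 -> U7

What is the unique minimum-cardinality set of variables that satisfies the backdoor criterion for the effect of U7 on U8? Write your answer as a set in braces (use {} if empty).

Variables eligible for adjustment (non-descendants of U7, excluding U7 and U8): {U2, U5}.
Backdoor paths from U7 to U8:
  P1: U7 <- U2 -> U3 <- U8
Each backdoor path contains an unconditioned collider, so every path is already blocked with the empty conditioning set:
  P1: blocked at collider U3 (neither it nor any descendant is in the conditioning set).
The empty set is therefore the unique smallest valid set.

{}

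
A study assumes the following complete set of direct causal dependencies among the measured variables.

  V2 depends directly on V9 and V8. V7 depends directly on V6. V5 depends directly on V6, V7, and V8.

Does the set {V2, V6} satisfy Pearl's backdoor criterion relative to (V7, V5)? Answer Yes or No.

Backdoor paths from V7 to V5 (paths whose first edge points into V7):
  P1: V7 <- V6 -> V5
Condition 1 (no descendant of V7 in the set): holds — descendants of V7 are {V5}; none are in {V2, V6}.
Condition 2 (every backdoor path blocked by {V2, V6}):
  P1: blocked at fork node V6 ∈ conditioning set.
{V2, V6} satisfies the backdoor criterion.

Yes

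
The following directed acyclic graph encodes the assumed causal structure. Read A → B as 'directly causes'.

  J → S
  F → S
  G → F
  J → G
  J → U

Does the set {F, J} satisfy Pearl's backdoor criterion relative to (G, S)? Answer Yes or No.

Backdoor paths from G to S (paths whose first edge points into G):
  P1: G <- J -> S
Condition 1 (no descendant of G in the set): FAILS — F is a descendant of G.
Condition 2 (every backdoor path blocked by {F, J}):
  P1: blocked at fork node J ∈ conditioning set.
{F, J} does not satisfy the backdoor criterion.

No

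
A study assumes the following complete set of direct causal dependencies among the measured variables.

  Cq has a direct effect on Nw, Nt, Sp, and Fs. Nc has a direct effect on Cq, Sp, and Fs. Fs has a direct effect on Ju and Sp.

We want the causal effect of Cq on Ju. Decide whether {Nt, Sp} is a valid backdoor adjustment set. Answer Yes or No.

Backdoor paths from Cq to Ju (paths whose first edge points into Cq):
  P1: Cq <- Nc -> Fs -> Ju
  P2: Cq <- Nc -> Sp <- Fs -> Ju
Condition 1 (no descendant of Cq in the set): FAILS — Nt and Sp are descendants of Cq.
Condition 2 (every backdoor path blocked by {Nt, Sp}):
  P1: open — no interior node is in the conditioning set.
  P2: open — collider(s) Sp are conditioned on (or have a conditioned descendant) and no non-collider on the path is in the set.
{Nt, Sp} does not satisfy the backdoor criterion.

No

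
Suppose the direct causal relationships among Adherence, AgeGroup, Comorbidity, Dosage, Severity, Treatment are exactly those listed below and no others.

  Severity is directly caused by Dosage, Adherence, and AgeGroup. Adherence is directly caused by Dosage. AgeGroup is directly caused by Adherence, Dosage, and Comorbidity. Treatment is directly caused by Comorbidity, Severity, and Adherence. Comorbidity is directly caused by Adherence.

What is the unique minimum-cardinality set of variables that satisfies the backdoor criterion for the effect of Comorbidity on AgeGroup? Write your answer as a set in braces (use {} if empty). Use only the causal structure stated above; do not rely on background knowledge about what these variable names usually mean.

Variables eligible for adjustment (non-descendants of Comorbidity, excluding Comorbidity and AgeGroup): {Adherence, Dosage}.
Backdoor paths from Comorbidity to AgeGroup:
  P1: Comorbidity <- Adherence <- Dosage -> AgeGroup
  P2: Comorbidity <- Adherence <- Dosage -> Severity <- AgeGroup
  P3: Comorbidity <- Adherence -> AgeGroup
  P4: Comorbidity <- Adherence -> Severity <- Dosage -> AgeGroup
  P5: Comorbidity <- Adherence -> Severity <- AgeGroup
  P6: Comorbidity <- Adherence -> Treatment <- Severity <- Dosage -> AgeGroup
  P7: Comorbidity <- Adherence -> Treatment <- Severity <- AgeGroup
The empty set is not sufficient: P1 (Comorbidity <- Adherence <- Dosage -> AgeGroup) has no collider blocking it and no conditioned non-collider, so it is open.
Try {Adherence}:
  P1: blocked at chain node Adherence ∈ conditioning set.
  P2: blocked at chain node Adherence ∈ conditioning set.
  P3: blocked at fork node Adherence ∈ conditioning set.
  P4: blocked at fork node Adherence ∈ conditioning set.
  P5: blocked at fork node Adherence ∈ conditioning set.
  P6: blocked at fork node Adherence ∈ conditioning set.
  P7: blocked at fork node Adherence ∈ conditioning set.
{Adherence} contains no descendant of Comorbidity and blocks every backdoor path.
No other singleton works — e.g. {Dosage} leaves P3 open — so {Adherence} is the unique smallest valid adjustment set.

{Adherence}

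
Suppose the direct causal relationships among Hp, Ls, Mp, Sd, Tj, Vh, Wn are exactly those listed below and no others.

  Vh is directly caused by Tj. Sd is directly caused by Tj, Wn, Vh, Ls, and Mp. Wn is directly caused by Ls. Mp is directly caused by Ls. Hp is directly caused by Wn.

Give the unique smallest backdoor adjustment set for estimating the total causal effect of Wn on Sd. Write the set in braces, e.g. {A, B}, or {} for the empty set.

Variables eligible for adjustment (non-descendants of Wn, excluding Wn and Sd): {Ls, Mp, Tj, Vh}.
Backdoor paths from Wn to Sd:
  P1: Wn <- Ls -> Mp -> Sd
  P2: Wn <- Ls -> Sd
The empty set is not sufficient: P1 (Wn <- Ls -> Mp -> Sd) has no collider blocking it and no conditioned non-collider, so it is open.
Try {Ls}:
  P1: blocked at fork node Ls ∈ conditioning set.
  P2: blocked at fork node Ls ∈ conditioning set.
{Ls} contains no descendant of Wn and blocks every backdoor path.
No other singleton works — e.g. {Tj} leaves P1 open — so {Ls} is the unique smallest valid adjustment set.

{Ls}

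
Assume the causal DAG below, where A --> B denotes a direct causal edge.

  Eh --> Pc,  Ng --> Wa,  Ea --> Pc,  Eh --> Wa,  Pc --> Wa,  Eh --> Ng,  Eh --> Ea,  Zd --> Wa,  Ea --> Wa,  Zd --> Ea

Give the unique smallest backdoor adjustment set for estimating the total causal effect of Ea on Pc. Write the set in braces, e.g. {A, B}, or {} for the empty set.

{Eh}

Variables eligible for adjustment (non-descendants of Ea, excluding Ea and Pc): {Eh, Ng, Zd}.
Backdoor paths from Ea to Pc:
  P1: Ea <- Eh -> Ng -> Wa <- Pc
  P2: Ea <- Eh -> Pc
  P3: Ea <- Eh -> Wa <- Pc
  P4: Ea <- Zd -> Wa <- Eh -> Pc
  P5: Ea <- Zd -> Wa <- Ng <- Eh -> Pc
  P6: Ea <- Zd -> Wa <- Pc
The empty set is not sufficient: P2 (Ea <- Eh -> Pc) has no collider blocking it and no conditioned non-collider, so it is open.
Try {Eh}:
  P1: blocked at fork node Eh ∈ conditioning set.
  P2: blocked at fork node Eh ∈ conditioning set.
  P3: blocked at fork node Eh ∈ conditioning set.
  P4: blocked at collider Wa (neither it nor any descendant is in the conditioning set).
  P5: blocked at collider Wa (neither it nor any descendant is in the conditioning set).
  P6: blocked at collider Wa (neither it nor any descendant is in the conditioning set).
{Eh} contains no descendant of Ea and blocks every backdoor path.
No other singleton works — e.g. {Zd} leaves P2 open — so {Eh} is the unique smallest valid adjustment set.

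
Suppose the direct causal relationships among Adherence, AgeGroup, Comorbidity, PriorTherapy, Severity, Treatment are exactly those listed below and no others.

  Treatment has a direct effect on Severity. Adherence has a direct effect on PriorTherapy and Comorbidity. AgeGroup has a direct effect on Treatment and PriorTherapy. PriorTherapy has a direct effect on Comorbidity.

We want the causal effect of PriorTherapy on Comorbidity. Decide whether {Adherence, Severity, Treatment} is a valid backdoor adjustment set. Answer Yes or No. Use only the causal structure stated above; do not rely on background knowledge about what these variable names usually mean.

Yes

Backdoor paths from PriorTherapy to Comorbidity (paths whose first edge points into PriorTherapy):
  P1: PriorTherapy <- Adherence -> Comorbidity
Condition 1 (no descendant of PriorTherapy in the set): holds — descendants of PriorTherapy are {Comorbidity}; none are in {Adherence, Severity, Treatment}.
Condition 2 (every backdoor path blocked by {Adherence, Severity, Treatment}):
  P1: blocked at fork node Adherence ∈ conditioning set.
{Adherence, Severity, Treatment} satisfies the backdoor criterion.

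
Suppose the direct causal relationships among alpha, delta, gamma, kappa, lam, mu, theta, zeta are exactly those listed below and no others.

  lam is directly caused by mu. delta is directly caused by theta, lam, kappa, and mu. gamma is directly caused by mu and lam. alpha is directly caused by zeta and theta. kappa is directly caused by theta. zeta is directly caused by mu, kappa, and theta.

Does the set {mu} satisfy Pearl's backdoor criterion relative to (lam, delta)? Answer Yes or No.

Yes

Backdoor paths from lam to delta (paths whose first edge points into lam):
  P1: lam <- mu -> zeta <- theta -> kappa -> delta
  P2: lam <- mu -> zeta <- theta -> delta
  P3: lam <- mu -> zeta <- kappa <- theta -> delta
  P4: lam <- mu -> zeta <- kappa -> delta
  P5: lam <- mu -> zeta -> alpha <- theta -> kappa -> delta
  P6: lam <- mu -> zeta -> alpha <- theta -> delta
  P7: lam <- mu -> delta
Condition 1 (no descendant of lam in the set): holds — descendants of lam are {delta, gamma}; none are in {mu}.
Condition 2 (every backdoor path blocked by {mu}):
  P1: blocked at fork node mu ∈ conditioning set.
  P2: blocked at fork node mu ∈ conditioning set.
  P3: blocked at fork node mu ∈ conditioning set.
  P4: blocked at fork node mu ∈ conditioning set.
  P5: blocked at fork node mu ∈ conditioning set.
  P6: blocked at fork node mu ∈ conditioning set.
  P7: blocked at fork node mu ∈ conditioning set.
{mu} satisfies the backdoor criterion.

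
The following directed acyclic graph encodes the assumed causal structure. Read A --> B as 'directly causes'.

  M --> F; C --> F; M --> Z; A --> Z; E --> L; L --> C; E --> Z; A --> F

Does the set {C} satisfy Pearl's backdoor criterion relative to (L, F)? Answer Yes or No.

No

Backdoor paths from L to F (paths whose first edge points into L):
  P1: L <- E -> Z <- M -> F
  P2: L <- E -> Z <- A -> F
Condition 1 (no descendant of L in the set): FAILS — C is a descendant of L.
Condition 2 (every backdoor path blocked by {C}):
  P1: blocked at collider Z (neither it nor any descendant is in the conditioning set).
  P2: blocked at collider Z (neither it nor any descendant is in the conditioning set).
{C} does not satisfy the backdoor criterion.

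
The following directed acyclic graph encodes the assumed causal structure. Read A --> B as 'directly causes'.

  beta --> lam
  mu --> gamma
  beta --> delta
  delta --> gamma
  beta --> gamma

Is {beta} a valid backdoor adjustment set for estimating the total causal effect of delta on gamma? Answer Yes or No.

Backdoor paths from delta to gamma (paths whose first edge points into delta):
  P1: delta <- beta -> gamma
Condition 1 (no descendant of delta in the set): holds — descendants of delta are {gamma}; none are in {beta}.
Condition 2 (every backdoor path blocked by {beta}):
  P1: blocked at fork node beta ∈ conditioning set.
{beta} satisfies the backdoor criterion.

Yes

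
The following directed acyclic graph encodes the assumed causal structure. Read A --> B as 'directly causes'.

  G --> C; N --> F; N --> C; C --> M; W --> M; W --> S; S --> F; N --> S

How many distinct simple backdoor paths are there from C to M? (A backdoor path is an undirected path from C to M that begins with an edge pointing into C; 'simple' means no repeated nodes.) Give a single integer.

A backdoor path from C to M is any simple undirected path whose first edge points into C (i.e. leaves C via a parent).
Parents of C: {G, N}.
Enumerating:
  P1: C <- N -> S <- W -> M
  P2: C <- N -> F <- S <- W -> M
That exhausts the simple backdoor paths. Count: 2.

2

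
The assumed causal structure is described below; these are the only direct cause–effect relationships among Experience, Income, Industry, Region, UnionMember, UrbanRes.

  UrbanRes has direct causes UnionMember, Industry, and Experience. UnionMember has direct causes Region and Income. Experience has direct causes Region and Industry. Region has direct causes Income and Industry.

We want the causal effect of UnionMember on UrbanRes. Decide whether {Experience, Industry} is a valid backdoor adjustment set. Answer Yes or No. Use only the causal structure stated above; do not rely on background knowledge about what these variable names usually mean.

Yes

Backdoor paths from UnionMember to UrbanRes (paths whose first edge points into UnionMember):
  P1: UnionMember <- Income -> Region <- Industry -> Experience -> UrbanRes
  P2: UnionMember <- Income -> Region <- Industry -> UrbanRes
  P3: UnionMember <- Income -> Region -> Experience <- Industry -> UrbanRes
  P4: UnionMember <- Income -> Region -> Experience -> UrbanRes
  P5: UnionMember <- Region <- Industry -> Experience -> UrbanRes
  P6: UnionMember <- Region <- Industry -> UrbanRes
  P7: UnionMember <- Region -> Experience <- Industry -> UrbanRes
  P8: UnionMember <- Region -> Experience -> UrbanRes
Condition 1 (no descendant of UnionMember in the set): holds — descendants of UnionMember are {UrbanRes}; none are in {Experience, Industry}.
Condition 2 (every backdoor path blocked by {Experience, Industry}):
  P1: blocked at fork node Industry ∈ conditioning set.
  P2: blocked at fork node Industry ∈ conditioning set.
  P3: blocked at fork node Industry ∈ conditioning set.
  P4: blocked at chain node Experience ∈ conditioning set.
  P5: blocked at fork node Industry ∈ conditioning set.
  P6: blocked at fork node Industry ∈ conditioning set.
  P7: blocked at fork node Industry ∈ conditioning set.
  P8: blocked at chain node Experience ∈ conditioning set.
{Experience, Industry} satisfies the backdoor criterion.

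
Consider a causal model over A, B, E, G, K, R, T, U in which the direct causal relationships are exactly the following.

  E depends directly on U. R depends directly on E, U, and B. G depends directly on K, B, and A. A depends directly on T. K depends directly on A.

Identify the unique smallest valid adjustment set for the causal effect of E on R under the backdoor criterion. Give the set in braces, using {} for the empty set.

{U}

Variables eligible for adjustment (non-descendants of E, excluding E and R): {A, B, G, K, T, U}.
Backdoor paths from E to R:
  P1: E <- U -> R
The empty set is not sufficient: P1 (E <- U -> R) has no collider blocking it and no conditioned non-collider, so it is open.
Try {U}:
  P1: blocked at fork node U ∈ conditioning set.
{U} contains no descendant of E and blocks every backdoor path.
No other singleton works — e.g. {T} leaves P1 open — so {U} is the unique smallest valid adjustment set.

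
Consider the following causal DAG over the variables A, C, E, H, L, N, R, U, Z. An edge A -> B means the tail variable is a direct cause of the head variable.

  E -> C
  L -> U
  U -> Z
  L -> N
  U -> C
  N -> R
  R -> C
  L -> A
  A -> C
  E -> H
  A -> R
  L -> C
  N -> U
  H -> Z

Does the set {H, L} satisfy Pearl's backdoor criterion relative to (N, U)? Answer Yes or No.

Yes

Backdoor paths from N to U (paths whose first edge points into N):
  P1: N <- L -> U
  P2: N <- L -> A -> R -> C <- E -> H -> Z <- U
  P3: N <- L -> A -> R -> C <- U
  P4: N <- L -> A -> C <- E -> H -> Z <- U
  P5: N <- L -> A -> C <- U
  P6: N <- L -> C <- E -> H -> Z <- U
  P7: N <- L -> C <- U
Condition 1 (no descendant of N in the set): holds — descendants of N are {C, R, U, Z}; none are in {H, L}.
Condition 2 (every backdoor path blocked by {H, L}):
  P1: blocked at fork node L ∈ conditioning set.
  P2: blocked at fork node L ∈ conditioning set.
  P3: blocked at fork node L ∈ conditioning set.
  P4: blocked at fork node L ∈ conditioning set.
  P5: blocked at fork node L ∈ conditioning set.
  P6: blocked at fork node L ∈ conditioning set.
  P7: blocked at fork node L ∈ conditioning set.
{H, L} satisfies the backdoor criterion.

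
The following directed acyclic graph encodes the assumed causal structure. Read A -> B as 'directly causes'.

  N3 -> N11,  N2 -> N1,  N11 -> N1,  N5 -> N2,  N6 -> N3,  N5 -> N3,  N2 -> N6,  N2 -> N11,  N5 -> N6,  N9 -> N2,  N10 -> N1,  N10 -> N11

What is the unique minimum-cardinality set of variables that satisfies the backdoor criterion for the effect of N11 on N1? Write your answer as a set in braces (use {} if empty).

Variables eligible for adjustment (non-descendants of N11, excluding N11 and N1): {N10, N2, N3, N5, N6, N9}.
Backdoor paths from N11 to N1:
  P1: N11 <- N2 -> N1
  P2: N11 <- N10 -> N1
  P3: N11 <- N3 <- N5 -> N2 -> N1
  P4: N11 <- N3 <- N5 -> N6 <- N2 -> N1
  P5: N11 <- N3 <- N6 <- N5 -> N2 -> N1
  P6: N11 <- N3 <- N6 <- N2 -> N1
The empty set is not sufficient: P1 (N11 <- N2 -> N1) has no collider blocking it and no conditioned non-collider, so it is open.
Try {N10, N2}:
  P1: blocked at fork node N2 ∈ conditioning set.
  P2: blocked at fork node N10 ∈ conditioning set.
  P3: blocked at chain node N2 ∈ conditioning set.
  P4: blocked at collider N6 (neither it nor any descendant is in the conditioning set).
  P5: blocked at chain node N2 ∈ conditioning set.
  P6: blocked at fork node N2 ∈ conditioning set.
{N10, N2} contains no descendant of N11 and blocks every backdoor path.
Every element of {N10, N2} is needed (dropping N10 leaves P2 open; dropping N2 leaves P1 open), so no proper subset is valid.
Among all size-2 subsets of the eligible variables, only {N10, N2} blocks every backdoor path, so it is the unique smallest valid adjustment set.

{N10, N2}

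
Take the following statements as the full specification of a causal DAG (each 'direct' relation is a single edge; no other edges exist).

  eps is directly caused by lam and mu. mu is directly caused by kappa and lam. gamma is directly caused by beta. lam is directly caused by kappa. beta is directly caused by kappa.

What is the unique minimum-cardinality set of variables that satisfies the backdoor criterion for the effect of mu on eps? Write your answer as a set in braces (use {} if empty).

{lam}

Variables eligible for adjustment (non-descendants of mu, excluding mu and eps): {beta, gamma, kappa, lam}.
Backdoor paths from mu to eps:
  P1: mu <- kappa -> lam -> eps
  P2: mu <- lam -> eps
The empty set is not sufficient: P1 (mu <- kappa -> lam -> eps) has no collider blocking it and no conditioned non-collider, so it is open.
Try {lam}:
  P1: blocked at chain node lam ∈ conditioning set.
  P2: blocked at fork node lam ∈ conditioning set.
{lam} contains no descendant of mu and blocks every backdoor path.
No other singleton works — e.g. {kappa} leaves P2 open — so {lam} is the unique smallest valid adjustment set.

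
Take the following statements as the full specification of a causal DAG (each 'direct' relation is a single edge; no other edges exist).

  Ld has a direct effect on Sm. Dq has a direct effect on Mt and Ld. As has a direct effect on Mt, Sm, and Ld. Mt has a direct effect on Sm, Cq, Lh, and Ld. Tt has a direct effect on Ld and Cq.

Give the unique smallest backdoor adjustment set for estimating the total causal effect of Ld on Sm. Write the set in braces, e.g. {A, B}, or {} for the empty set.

Variables eligible for adjustment (non-descendants of Ld, excluding Ld and Sm): {As, Cq, Dq, Lh, Mt, Tt}.
Backdoor paths from Ld to Sm:
  P1: Ld <- As -> Mt -> Sm
  P2: Ld <- As -> Sm
  P3: Ld <- Dq -> Mt <- As -> Sm
  P4: Ld <- Dq -> Mt -> Sm
  P5: Ld <- Tt -> Cq <- Mt <- As -> Sm
  P6: Ld <- Tt -> Cq <- Mt -> Sm
  P7: Ld <- Mt <- As -> Sm
  P8: Ld <- Mt -> Sm
The empty set is not sufficient: P1 (Ld <- As -> Mt -> Sm) has no collider blocking it and no conditioned non-collider, so it is open.
Try {As, Mt}:
  P1: blocked at fork node As ∈ conditioning set.
  P2: blocked at fork node As ∈ conditioning set.
  P3: blocked at fork node As ∈ conditioning set.
  P4: blocked at chain node Mt ∈ conditioning set.
  P5: blocked at collider Cq (neither it nor any descendant is in the conditioning set).
  P6: blocked at collider Cq (neither it nor any descendant is in the conditioning set).
  P7: blocked at chain node Mt ∈ conditioning set.
  P8: blocked at fork node Mt ∈ conditioning set.
{As, Mt} contains no descendant of Ld and blocks every backdoor path.
Every element of {As, Mt} is needed (dropping As leaves P2 open; dropping Mt leaves P4 open), so no proper subset is valid.
Among all size-2 subsets of the eligible variables, only {As, Mt} blocks every backdoor path, so it is the unique smallest valid adjustment set.

{As, Mt}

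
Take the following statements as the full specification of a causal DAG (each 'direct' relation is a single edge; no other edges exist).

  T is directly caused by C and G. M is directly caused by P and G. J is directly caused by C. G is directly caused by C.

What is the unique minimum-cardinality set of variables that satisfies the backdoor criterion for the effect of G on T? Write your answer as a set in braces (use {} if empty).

{C}

Variables eligible for adjustment (non-descendants of G, excluding G and T): {C, J, P}.
Backdoor paths from G to T:
  P1: G <- C -> T
The empty set is not sufficient: P1 (G <- C -> T) has no collider blocking it and no conditioned non-collider, so it is open.
Try {C}:
  P1: blocked at fork node C ∈ conditioning set.
{C} contains no descendant of G and blocks every backdoor path.
No other singleton works — e.g. {J} leaves P1 open — so {C} is the unique smallest valid adjustment set.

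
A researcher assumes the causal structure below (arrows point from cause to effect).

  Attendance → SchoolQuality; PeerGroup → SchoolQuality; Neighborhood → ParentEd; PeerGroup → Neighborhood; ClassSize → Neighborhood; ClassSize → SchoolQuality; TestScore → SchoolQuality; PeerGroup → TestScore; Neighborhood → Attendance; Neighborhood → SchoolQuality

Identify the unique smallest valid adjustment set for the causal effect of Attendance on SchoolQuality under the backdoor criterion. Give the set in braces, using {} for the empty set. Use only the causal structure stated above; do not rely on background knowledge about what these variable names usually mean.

{Neighborhood}

Variables eligible for adjustment (non-descendants of Attendance, excluding Attendance and SchoolQuality): {ClassSize, Neighborhood, ParentEd, PeerGroup, TestScore}.
Backdoor paths from Attendance to SchoolQuality:
  P1: Attendance <- Neighborhood <- PeerGroup -> TestScore -> SchoolQuality
  P2: Attendance <- Neighborhood <- PeerGroup -> SchoolQuality
  P3: Attendance <- Neighborhood <- ClassSize -> SchoolQuality
  P4: Attendance <- Neighborhood -> SchoolQuality
The empty set is not sufficient: P1 (Attendance <- Neighborhood <- PeerGroup -> TestScore -> SchoolQuality) has no collider blocking it and no conditioned non-collider, so it is open.
Try {Neighborhood}:
  P1: blocked at chain node Neighborhood ∈ conditioning set.
  P2: blocked at chain node Neighborhood ∈ conditioning set.
  P3: blocked at chain node Neighborhood ∈ conditioning set.
  P4: blocked at fork node Neighborhood ∈ conditioning set.
{Neighborhood} contains no descendant of Attendance and blocks every backdoor path.
No other singleton works — e.g. {PeerGroup} leaves P3 open — so {Neighborhood} is the unique smallest valid adjustment set.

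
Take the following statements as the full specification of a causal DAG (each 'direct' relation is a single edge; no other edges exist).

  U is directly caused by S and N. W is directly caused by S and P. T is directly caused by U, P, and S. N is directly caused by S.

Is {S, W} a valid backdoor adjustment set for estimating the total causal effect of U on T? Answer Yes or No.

Yes

Backdoor paths from U to T (paths whose first edge points into U):
  P1: U <- S -> W <- P -> T
  P2: U <- S -> T
  P3: U <- N <- S -> W <- P -> T
  P4: U <- N <- S -> T
Condition 1 (no descendant of U in the set): holds — descendants of U are {T}; none are in {S, W}.
Condition 2 (every backdoor path blocked by {S, W}):
  P1: blocked at fork node S ∈ conditioning set.
  P2: blocked at fork node S ∈ conditioning set.
  P3: blocked at fork node S ∈ conditioning set.
  P4: blocked at fork node S ∈ conditioning set.
{S, W} satisfies the backdoor criterion.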